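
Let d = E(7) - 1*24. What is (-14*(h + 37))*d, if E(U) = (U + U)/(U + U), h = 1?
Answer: 12236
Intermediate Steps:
E(U) = 1 (E(U) = (2*U)/((2*U)) = (2*U)*(1/(2*U)) = 1)
d = -23 (d = 1 - 1*24 = 1 - 24 = -23)
(-14*(h + 37))*d = -14*(1 + 37)*(-23) = -14*38*(-23) = -532*(-23) = 12236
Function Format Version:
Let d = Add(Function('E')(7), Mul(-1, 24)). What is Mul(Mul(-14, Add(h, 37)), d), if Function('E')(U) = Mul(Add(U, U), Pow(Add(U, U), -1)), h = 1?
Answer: 12236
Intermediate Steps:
Function('E')(U) = 1 (Function('E')(U) = Mul(Mul(2, U), Pow(Mul(2, U), -1)) = Mul(Mul(2, U), Mul(Rational(1, 2), Pow(U, -1))) = 1)
d = -23 (d = Add(1, Mul(-1, 24)) = Add(1, -24) = -23)
Mul(Mul(-14, Add(h, 37)), d) = Mul(Mul(-14, Add(1, 37)), -23) = Mul(Mul(-14, 38), -23) = Mul(-532, -23) = 12236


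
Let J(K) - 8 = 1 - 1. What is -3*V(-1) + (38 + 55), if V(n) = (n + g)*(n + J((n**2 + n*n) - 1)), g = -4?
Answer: 198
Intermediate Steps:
J(K) = 8 (J(K) = 8 + (1 - 1) = 8 + 0 = 8)
V(n) = (-4 + n)*(8 + n) (V(n) = (n - 4)*(n + 8) = (-4 + n)*(8 + n))
-3*V(-1) + (38 + 55) = -3*(-32 + (-1)**2 + 4*(-1)) + (38 + 55) = -3*(-32 + 1 - 4) + 93 = -3*(-35) + 93 = 105 + 93 = 198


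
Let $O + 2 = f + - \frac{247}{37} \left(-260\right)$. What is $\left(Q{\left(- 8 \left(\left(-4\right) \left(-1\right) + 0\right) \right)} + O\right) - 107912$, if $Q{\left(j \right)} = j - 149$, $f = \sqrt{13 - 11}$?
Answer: $- \frac{3935295}{37} + \sqrt{2} \approx -1.0636 \cdot 10^{5}$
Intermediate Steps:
$f = \sqrt{2} \approx 1.4142$
$Q{\left(j \right)} = -149 + j$ ($Q{\left(j \right)} = j - 149 = -149 + j$)
$O = \frac{64146}{37} + \sqrt{2}$ ($O = -2 + \left(\sqrt{2} + - \frac{247}{37} \left(-260\right)\right) = -2 + \left(\sqrt{2} + \left(-247\right) \frac{1}{37} \left(-260\right)\right) = -2 + \left(\sqrt{2} - - \frac{64220}{37}\right) = -2 + \left(\sqrt{2} + \frac{64220}{37}\right) = -2 + \left(\frac{64220}{37} + \sqrt{2}\right) = \frac{64146}{37} + \sqrt{2} \approx 1735.1$)
$\left(Q{\left(- 8 \left(\left(-4\right) \left(-1\right) + 0\right) \right)} + O\right) - 107912 = \left(\left(-149 - 8 \left(\left(-4\right) \left(-1\right) + 0\right)\right) + \left(\frac{64146}{37} + \sqrt{2}\right)\right) - 107912 = \left(\left(-149 - 8 \left(4 + 0\right)\right) + \left(\frac{64146}{37} + \sqrt{2}\right)\right) - 107912 = \left(\left(-149 - 32\right) + \left(\frac{64146}{37} + \sqrt{2}\right)\right) - 107912 = \left(-181 + \left(\frac{64146}{37} + \sqrt{2}\right)\right) - 107912 = \left(\frac{57449}{37} + \sqrt{2}\right) - 107912 = - \frac{3935295}{37} + \sqrt{2}$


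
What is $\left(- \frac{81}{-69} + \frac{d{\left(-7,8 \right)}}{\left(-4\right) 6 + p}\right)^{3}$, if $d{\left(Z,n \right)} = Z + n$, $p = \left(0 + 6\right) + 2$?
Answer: $\frac{68417929}{49836032} \approx 1.3729$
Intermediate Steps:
$p = 8$ ($p = 6 + 2 = 8$)
$\left(- \frac{81}{-69} + \frac{d{\left(-7,8 \right)}}{\left(-4\right) 6 + p}\right)^{3} = \left(- \frac{81}{-69} + \frac{-7 + 8}{\left(-4\right) 6 + 8}\right)^{3} = \left(\left(-81\right) \left(- \frac{1}{69}\right) + 1 \frac{1}{-24 + 8}\right)^{3} = \left(\frac{27}{23} + 1 \frac{1}{-16}\right)^{3} = \left(\frac{27}{23} + 1 \left(- \frac{1}{16}\right)\right)^{3} = \left(\frac{27}{23} - \frac{1}{16}\right)^{3} = \left(\frac{409}{368}\right)^{3} = \frac{68417929}{49836032}$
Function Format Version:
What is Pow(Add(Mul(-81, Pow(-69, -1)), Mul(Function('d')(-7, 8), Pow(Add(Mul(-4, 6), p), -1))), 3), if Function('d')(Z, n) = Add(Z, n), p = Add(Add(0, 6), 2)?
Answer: Rational(68417929, 49836032) ≈ 1.3729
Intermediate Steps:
p = 8 (p = Add(6, 2) = 8)
Pow(Add(Mul(-81, Pow(-69, -1)), Mul(Function('d')(-7, 8), Pow(Add(Mul(-4, 6), p), -1))), 3) = Pow(Add(Mul(-81, Pow(-69, -1)), Mul(Add(-7, 8), Pow(Add(Mul(-4, 6), 8), -1))), 3) = Pow(Add(Mul(-81, Rational(-1, 69)), Mul(1, Pow(Add(-24, 8), -1))), 3) = Pow(Add(Rational(27, 23), Mul(1, Pow(-16, -1))), 3) = Pow(Add(Rational(27, 23), Mul(1, Rational(-1, 16))), 3) = Pow(Add(Rational(27, 23), Rational(-1, 16)), 3) = Pow(Rational(409, 368), 3) = Rational(68417929, 49836032)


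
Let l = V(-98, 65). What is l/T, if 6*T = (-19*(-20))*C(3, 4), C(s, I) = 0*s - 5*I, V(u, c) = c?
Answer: -39/760 ≈ -0.051316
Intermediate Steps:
C(s, I) = -5*I (C(s, I) = 0 - 5*I = -5*I)
l = 65
T = -3800/3 (T = ((-19*(-20))*(-5*4))/6 = (380*(-20))/6 = (⅙)*(-7600) = -3800/3 ≈ -1266.7)
l/T = 65/(-3800/3) = 65*(-3/3800) = -39/760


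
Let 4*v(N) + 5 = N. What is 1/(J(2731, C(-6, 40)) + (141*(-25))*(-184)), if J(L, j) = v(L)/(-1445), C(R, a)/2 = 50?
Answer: 2890/1874452637 ≈ 1.5418e-6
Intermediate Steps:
v(N) = -5/4 + N/4
C(R, a) = 100 (C(R, a) = 2*50 = 100)
J(L, j) = 1/1156 - L/5780 (J(L, j) = (-5/4 + L/4)/(-1445) = (-5/4 + L/4)*(-1/1445) = 1/1156 - L/5780)
1/(J(2731, C(-6, 40)) + (141*(-25))*(-184)) = 1/((1/1156 - 1/5780*2731) + (141*(-25))*(-184)) = 1/((1/1156 - 2731/5780) - 3525*(-184)) = 1/(-1363/2890 + 648600) = 1/(1874452637/2890) = 2890/1874452637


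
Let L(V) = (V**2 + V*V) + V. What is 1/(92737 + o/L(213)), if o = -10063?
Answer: 90951/8434512824 ≈ 1.0783e-5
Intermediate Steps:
L(V) = V + 2*V**2 (L(V) = (V**2 + V**2) + V = 2*V**2 + V = V + 2*V**2)
1/(92737 + o/L(213)) = 1/(92737 - 10063*1/(213*(1 + 2*213))) = 1/(92737 - 10063*1/(213*(1 + 426))) = 1/(92737 - 10063/(213*427)) = 1/(92737 - 10063/90951) = 1/(8434512824/90951) = 90951/8434512824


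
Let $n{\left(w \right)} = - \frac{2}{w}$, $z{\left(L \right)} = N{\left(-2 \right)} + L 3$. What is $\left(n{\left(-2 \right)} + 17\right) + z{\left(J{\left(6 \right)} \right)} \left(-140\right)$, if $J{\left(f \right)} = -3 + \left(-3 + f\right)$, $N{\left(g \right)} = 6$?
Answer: $-822$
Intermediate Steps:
$J{\left(f \right)} = -6 + f$
$z{\left(L \right)} = 6 + 3 L$ ($z{\left(L \right)} = 6 + L 3 = 6 + 3 L$)
$\left(n{\left(-2 \right)} + 17\right) + z{\left(J{\left(6 \right)} \right)} \left(-140\right) = \left(- \frac{2}{-2} + 17\right) + \left(6 + 3 \left(-6 + 6\right)\right) \left(-140\right) = \left(\left(-2\right) \left(- \frac{1}{2}\right) + 17\right) + \left(6 + 3 \cdot 0\right) \left(-140\right) = \left(1 + 17\right) + \left(6 + 0\right) \left(-140\right) = 18 + 6 \left(-140\right) = 18 - 840 = -822$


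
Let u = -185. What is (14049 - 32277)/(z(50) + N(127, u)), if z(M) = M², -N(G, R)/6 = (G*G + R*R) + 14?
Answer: 147/2417 ≈ 0.060819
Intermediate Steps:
N(G, R) = -84 - 6*G² - 6*R² (N(G, R) = -6*((G*G + R*R) + 14) = -6*((G² + R²) + 14) = -6*(14 + G² + R²) = -84 - 6*G² - 6*R²)
(14049 - 32277)/(z(50) + N(127, u)) = (14049 - 32277)/(50² + (-84 - 6*127² - 6*(-185)²)) = -18228/(2500 + (-84 - 6*16129 - 6*34225)) = -18228/(2500 + (-84 - 96774 - 205350)) = -18228/(2500 - 302208) = -18228/(-299708) = -18228*(-1/299708) = 147/2417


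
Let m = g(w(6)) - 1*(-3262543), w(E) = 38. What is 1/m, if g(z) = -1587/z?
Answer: 38/123975047 ≈ 3.0651e-7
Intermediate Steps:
m = 123975047/38 (m = -1587/38 - 1*(-3262543) = -1587*1/38 + 3262543 = -1587/38 + 3262543 = 123975047/38 ≈ 3.2625e+6)
1/m = 1/(123975047/38) = 38/123975047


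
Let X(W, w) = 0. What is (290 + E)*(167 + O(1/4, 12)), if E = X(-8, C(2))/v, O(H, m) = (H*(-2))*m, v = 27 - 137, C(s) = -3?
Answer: 46690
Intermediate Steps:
v = -110
O(H, m) = -2*H*m (O(H, m) = (-2*H)*m = -2*H*m)
E = 0 (E = 0/(-110) = 0*(-1/110) = 0)
(290 + E)*(167 + O(1/4, 12)) = (290 + 0)*(167 - 2*12/4) = 290*(167 - 2*1/4*12) = 290*(167 - 6) = 290*161 = 46690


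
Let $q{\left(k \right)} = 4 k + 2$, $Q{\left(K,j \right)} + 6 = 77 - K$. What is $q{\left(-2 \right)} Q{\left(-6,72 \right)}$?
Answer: $-462$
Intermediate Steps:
$Q{\left(K,j \right)} = 71 - K$ ($Q{\left(K,j \right)} = -6 - \left(-77 + K\right) = 71 - K$)
$q{\left(k \right)} = 2 + 4 k$
$q{\left(-2 \right)} Q{\left(-6,72 \right)} = \left(2 + 4 \left(-2\right)\right) \left(71 - -6\right) = \left(2 - 8\right) \left(71 + 6\right) = \left(-6\right) 77 = -462$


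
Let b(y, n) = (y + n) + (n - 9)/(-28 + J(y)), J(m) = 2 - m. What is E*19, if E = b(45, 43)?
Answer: 118066/71 ≈ 1662.9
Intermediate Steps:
b(y, n) = n + y + (-9 + n)/(-26 - y) (b(y, n) = (y + n) + (n - 9)/(-28 + (2 - y)) = (n + y) + (-9 + n)/(-26 - y) = n + y + (-9 + n)/(-26 - y))
E = 6214/71 (E = (9 + 45² + 25*43 + 26*45 + 43*45)/(26 + 45) = (9 + 2025 + 1075 + 1170 + 1935)/71 = (1/71)*6214 = 6214/71 ≈ 87.521)
E*19 = (6214/71)*19 = 118066/71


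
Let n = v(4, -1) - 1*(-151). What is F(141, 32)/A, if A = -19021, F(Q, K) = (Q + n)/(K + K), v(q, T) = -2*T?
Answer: -147/608672 ≈ -0.00024151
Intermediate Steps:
n = 153 (n = -2*(-1) - 1*(-151) = 2 + 151 = 153)
F(Q, K) = (153 + Q)/(2*K) (F(Q, K) = (Q + 153)/(K + K) = (153 + Q)/((2*K)) = (153 + Q)*(1/(2*K)) = (153 + Q)/(2*K))
F(141, 32)/A = ((½)*(153 + 141)/32)/(-19021) = ((½)*(1/32)*294)*(-1/19021) = (147/32)*(-1/19021) = -147/608672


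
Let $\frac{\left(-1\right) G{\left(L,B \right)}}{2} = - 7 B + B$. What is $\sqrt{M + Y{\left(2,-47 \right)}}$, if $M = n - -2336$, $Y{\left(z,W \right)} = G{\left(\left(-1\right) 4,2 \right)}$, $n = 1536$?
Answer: $2 \sqrt{974} \approx 62.418$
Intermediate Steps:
$G{\left(L,B \right)} = 12 B$ ($G{\left(L,B \right)} = - 2 \left(- 7 B + B\right) = - 2 \left(- 6 B\right) = 12 B$)
$Y{\left(z,W \right)} = 24$ ($Y{\left(z,W \right)} = 12 \cdot 2 = 24$)
$M = 3872$ ($M = 1536 - -2336 = 1536 + 2336 = 3872$)
$\sqrt{M + Y{\left(2,-47 \right)}} = \sqrt{3872 + 24} = \sqrt{3896} = 2 \sqrt{974}$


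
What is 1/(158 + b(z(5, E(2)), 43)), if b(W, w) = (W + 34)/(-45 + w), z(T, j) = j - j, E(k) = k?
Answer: 1/141 ≈ 0.0070922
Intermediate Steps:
z(T, j) = 0
b(W, w) = (34 + W)/(-45 + w)
1/(158 + b(z(5, E(2)), 43)) = 1/(158 + (34 + 0)/(-45 + 43)) = 1/(158 + 34/(-2)) = 1/(158 - ½*34) = 1/(158 - 17) = 1/141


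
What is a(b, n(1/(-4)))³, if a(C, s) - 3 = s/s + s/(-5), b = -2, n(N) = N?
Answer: 531441/8000 ≈ 66.430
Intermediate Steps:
a(C, s) = 4 - s/5 (a(C, s) = 3 + (s/s + s/(-5)) = 3 + (1 + s*(-⅕)) = 3 + (1 - s/5) = 4 - s/5)
a(b, n(1/(-4)))³ = (4 - ⅕/(-4))³ = (4 - ⅕*(-¼))³ = (4 + 1/20)³ = (81/20)³ = 531441/8000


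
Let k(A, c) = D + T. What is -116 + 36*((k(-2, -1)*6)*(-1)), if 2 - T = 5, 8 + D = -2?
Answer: 2692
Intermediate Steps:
D = -10 (D = -8 - 2 = -10)
T = -3 (T = 2 - 1*5 = 2 - 5 = -3)
k(A, c) = -13 (k(A, c) = -10 - 3 = -13)
-116 + 36*((k(-2, -1)*6)*(-1)) = -116 + 36*(-13*6*(-1)) = -116 + 36*(-78*(-1)) = -116 + 36*78 = -116 + 2808 = 2692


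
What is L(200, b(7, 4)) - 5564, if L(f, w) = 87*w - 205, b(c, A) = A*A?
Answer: -4377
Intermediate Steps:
b(c, A) = A**2
L(f, w) = -205 + 87*w
L(200, b(7, 4)) - 5564 = (-205 + 87*4**2) - 5564 = (-205 + 87*16) - 5564 = (-205 + 1392) - 5564 = 1187 - 5564 = -4377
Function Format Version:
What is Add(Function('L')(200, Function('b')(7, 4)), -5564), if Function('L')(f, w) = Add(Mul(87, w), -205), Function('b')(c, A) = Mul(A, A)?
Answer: -4377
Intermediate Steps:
Function('b')(c, A) = Pow(A, 2)
Function('L')(f, w) = Add(-205, Mul(87, w))
Add(Function('L')(200, Function('b')(7, 4)), -5564) = Add(Add(-205, Mul(87, Pow(4, 2))), -5564) = Add(Add(-205, Mul(87, 16)), -5564) = Add(Add(-205, 1392), -5564) = Add(1187, -5564) = -4377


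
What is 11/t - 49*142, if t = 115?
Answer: -800159/115 ≈ -6957.9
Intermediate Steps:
11/t - 49*142 = 11/115 - 49*142 = 11*(1/115) - 6958 = 11/115 - 6958 = -800159/115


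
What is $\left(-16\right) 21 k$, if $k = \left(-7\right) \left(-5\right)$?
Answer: $-11760$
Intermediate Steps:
$k = 35$
$\left(-16\right) 21 k = \left(-16\right) 21 \cdot 35 = \left(-336\right) 35 = -11760$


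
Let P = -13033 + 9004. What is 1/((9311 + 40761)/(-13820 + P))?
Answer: -17849/50072 ≈ -0.35647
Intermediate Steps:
P = -4029
1/((9311 + 40761)/(-13820 + P)) = 1/((9311 + 40761)/(-13820 - 4029)) = 1/(50072/(-17849)) = 1/(50072*(-1/17849)) = 1/(-50072/17849) = -17849/50072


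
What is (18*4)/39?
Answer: 24/13 ≈ 1.8462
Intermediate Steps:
(18*4)/39 = 72*(1/39) = 24/13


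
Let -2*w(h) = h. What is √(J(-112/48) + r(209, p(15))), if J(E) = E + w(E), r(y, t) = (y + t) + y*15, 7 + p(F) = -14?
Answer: √119586/6 ≈ 57.635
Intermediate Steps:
w(h) = -h/2
p(F) = -21 (p(F) = -7 - 14 = -21)
r(y, t) = t + 16*y (r(y, t) = (t + y) + 15*y = t + 16*y)
J(E) = E/2 (J(E) = E - E/2 = E/2)
√(J(-112/48) + r(209, p(15))) = √((-112/48)/2 + (-21 + 16*209)) = √((-112*1/48)/2 + (-21 + 3344)) = √((½)*(-7/3) + 3323) = √(-7/6 + 3323) = √(19931/6) = √119586/6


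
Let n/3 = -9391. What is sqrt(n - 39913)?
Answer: I*sqrt(68086) ≈ 260.93*I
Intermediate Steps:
n = -28173 (n = 3*(-9391) = -28173)
sqrt(n - 39913) = sqrt(-28173 - 39913) = sqrt(-68086) = I*sqrt(68086)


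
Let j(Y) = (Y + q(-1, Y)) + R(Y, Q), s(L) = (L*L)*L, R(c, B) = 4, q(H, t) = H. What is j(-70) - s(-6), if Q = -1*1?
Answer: 149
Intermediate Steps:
Q = -1
s(L) = L³ (s(L) = L²*L = L³)
j(Y) = 3 + Y (j(Y) = (Y - 1) + 4 = (-1 + Y) + 4 = 3 + Y)
j(-70) - s(-6) = (3 - 70) - 1*(-6)³ = -67 - 1*(-216) = -67 + 216 = 149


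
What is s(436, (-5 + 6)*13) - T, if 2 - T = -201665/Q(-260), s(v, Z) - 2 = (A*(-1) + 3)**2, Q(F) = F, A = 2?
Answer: 40385/52 ≈ 776.63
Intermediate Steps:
s(v, Z) = 3 (s(v, Z) = 2 + (2*(-1) + 3)**2 = 2 + (-2 + 3)**2 = 2 + 1**2 = 2 + 1 = 3)
T = -40229/52 (T = 2 - (-201665)/(-260) = 2 - (-201665)*(-1)/260 = 2 - 1*40333/52 = 2 - 40333/52 = -40229/52 ≈ -773.63)
s(436, (-5 + 6)*13) - T = 3 - 1*(-40229/52) = 3 + 40229/52 = 40385/52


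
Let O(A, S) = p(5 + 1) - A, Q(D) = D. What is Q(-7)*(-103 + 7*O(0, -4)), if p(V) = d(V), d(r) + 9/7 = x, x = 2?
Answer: 686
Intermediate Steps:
d(r) = 5/7 (d(r) = -9/7 + 2 = 5/7)
p(V) = 5/7
O(A, S) = 5/7 - A
Q(-7)*(-103 + 7*O(0, -4)) = -7*(-103 + 7*(5/7 - 1*0)) = -7*(-103 + 7*(5/7 + 0)) = -7*(-103 + 7*(5/7)) = -7*(-103 + 5) = -7*(-98) = 686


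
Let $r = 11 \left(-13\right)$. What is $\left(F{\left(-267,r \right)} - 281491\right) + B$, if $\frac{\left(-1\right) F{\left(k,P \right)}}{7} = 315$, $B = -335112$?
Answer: $-618808$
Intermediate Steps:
$r = -143$
$F{\left(k,P \right)} = -2205$ ($F{\left(k,P \right)} = \left(-7\right) 315 = -2205$)
$\left(F{\left(-267,r \right)} - 281491\right) + B = \left(-2205 - 281491\right) - 335112 = -283696 - 335112 = -618808$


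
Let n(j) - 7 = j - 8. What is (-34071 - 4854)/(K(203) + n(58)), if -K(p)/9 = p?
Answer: 2595/118 ≈ 21.992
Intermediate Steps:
K(p) = -9*p
n(j) = -1 + j (n(j) = 7 + (j - 8) = 7 + (-8 + j) = -1 + j)
(-34071 - 4854)/(K(203) + n(58)) = (-34071 - 4854)/(-9*203 + (-1 + 58)) = -38925/(-1827 + 57) = -38925/(-1770) = -38925*(-1/1770) = 2595/118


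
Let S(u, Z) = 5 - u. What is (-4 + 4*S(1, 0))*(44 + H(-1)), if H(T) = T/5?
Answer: 2628/5 ≈ 525.60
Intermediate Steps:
H(T) = T/5 (H(T) = T*(⅕) = T/5)
(-4 + 4*S(1, 0))*(44 + H(-1)) = (-4 + 4*(5 - 1*1))*(44 + (⅕)*(-1)) = (-4 + 4*(5 - 1))*(44 - ⅕) = (-4 + 4*4)*(219/5) = (-4 + 16)*(219/5) = 12*(219/5) = 2628/5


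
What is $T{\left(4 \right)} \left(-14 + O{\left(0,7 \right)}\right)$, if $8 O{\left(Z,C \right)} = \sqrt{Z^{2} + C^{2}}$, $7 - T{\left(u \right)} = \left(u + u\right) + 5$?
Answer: $\frac{315}{4} \approx 78.75$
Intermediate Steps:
$T{\left(u \right)} = 2 - 2 u$ ($T{\left(u \right)} = 7 - \left(\left(u + u\right) + 5\right) = 7 - \left(2 u + 5\right) = 7 - \left(5 + 2 u\right) = 2 - 2 u$)
$O{\left(Z,C \right)} = \frac{\sqrt{C^{2} + Z^{2}}}{8}$ ($O{\left(Z,C \right)} = \frac{\sqrt{Z^{2} + C^{2}}}{8} = \frac{\sqrt{C^{2} + Z^{2}}}{8}$)
$T{\left(4 \right)} \left(-14 + O{\left(0,7 \right)}\right) = \left(2 - 8\right) \left(-14 + \frac{\sqrt{7^{2} + 0^{2}}}{8}\right) = \left(2 - 8\right) \left(-14 + \frac{\sqrt{49 + 0}}{8}\right) = - 6 \left(-14 + \frac{\sqrt{49}}{8}\right) = - 6 \left(-14 + \frac{1}{8} \cdot 7\right) = - 6 \left(-14 + \frac{7}{8}\right) = \left(-6\right) \left(- \frac{105}{8}\right) = \frac{315}{4}$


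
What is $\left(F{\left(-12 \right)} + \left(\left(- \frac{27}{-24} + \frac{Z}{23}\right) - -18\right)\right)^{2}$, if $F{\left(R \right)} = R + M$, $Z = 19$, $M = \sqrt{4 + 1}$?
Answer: $\frac{2309649}{33856} + \frac{1463 \sqrt{5}}{92} \approx 103.78$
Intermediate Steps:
$M = \sqrt{5} \approx 2.2361$
$F{\left(R \right)} = R + \sqrt{5}$
$\left(F{\left(-12 \right)} + \left(\left(- \frac{27}{-24} + \frac{Z}{23}\right) - -18\right)\right)^{2} = \left(\left(-12 + \sqrt{5}\right) + \left(\left(- \frac{27}{-24} + \frac{19}{23}\right) - -18\right)\right)^{2} = \left(\left(-12 + \sqrt{5}\right) + \left(\left(\left(-27\right) \left(- \frac{1}{24}\right) + 19 \cdot \frac{1}{23}\right) + 18\right)\right)^{2} = \left(\left(-12 + \sqrt{5}\right) + \left(\left(\frac{9}{8} + \frac{19}{23}\right) + 18\right)\right)^{2} = \left(\left(-12 + \sqrt{5}\right) + \left(\frac{359}{184} + 18\right)\right)^{2} = \left(\left(-12 + \sqrt{5}\right) + \frac{3671}{184}\right)^{2} = \left(\frac{1463}{184} + \sqrt{5}\right)^{2}$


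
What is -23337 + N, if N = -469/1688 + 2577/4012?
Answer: -39510417481/1693064 ≈ -23337.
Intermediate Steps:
N = 617087/1693064 (N = -469*1/1688 + 2577*(1/4012) = -469/1688 + 2577/4012 = 617087/1693064 ≈ 0.36448)
-23337 + N = -23337 + 617087/1693064 = -39510417481/1693064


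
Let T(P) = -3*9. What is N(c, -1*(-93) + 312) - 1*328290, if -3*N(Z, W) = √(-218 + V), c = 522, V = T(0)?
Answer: -328290 - 7*I*√5/3 ≈ -3.2829e+5 - 5.2175*I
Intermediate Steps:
T(P) = -27
V = -27
N(Z, W) = -7*I*√5/3 (N(Z, W) = -√(-218 - 27)/3 = -7*I*√5/3)
N(c, -1*(-93) + 312) - 1*328290 = -7*I*√5/3 - 1*328290 = -7*I*√5/3 - 328290 = -328290 - 7*I*√5/3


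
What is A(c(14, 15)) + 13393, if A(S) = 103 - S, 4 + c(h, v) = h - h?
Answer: 13500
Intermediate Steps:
c(h, v) = -4 (c(h, v) = -4 + (h - h) = -4 + 0 = -4)
A(c(14, 15)) + 13393 = (103 - 1*(-4)) + 13393 = (103 + 4) + 13393 = 107 + 13393 = 13500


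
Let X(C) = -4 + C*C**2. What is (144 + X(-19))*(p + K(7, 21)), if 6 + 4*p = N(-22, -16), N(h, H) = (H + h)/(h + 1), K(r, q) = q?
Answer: -2815261/21 ≈ -1.3406e+5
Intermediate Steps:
N(h, H) = (H + h)/(1 + h)
X(C) = -4 + C**3
p = -22/21 (p = -3/2 + ((-16 - 22)/(1 - 22))/4 = -3/2 + (-38/(-21))/4 = -3/2 + (-1/21*(-38))/4 = -3/2 + (1/4)*(38/21) = -3/2 + 19/42 = -22/21 ≈ -1.0476)
(144 + X(-19))*(p + K(7, 21)) = (144 + (-4 + (-19)**3))*(-22/21 + 21) = (144 + (-4 - 6859))*(419/21) = (144 - 6863)*(419/21) = -6719*419/21 = -2815261/21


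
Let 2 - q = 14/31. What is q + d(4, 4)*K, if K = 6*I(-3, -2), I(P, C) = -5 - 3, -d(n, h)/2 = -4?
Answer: -11856/31 ≈ -382.45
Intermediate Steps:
d(n, h) = 8 (d(n, h) = -2*(-4) = 8)
q = 48/31 (q = 2 - 14/31 = 48/31 ≈ 1.5484)
I(P, C) = -8
K = -48 (K = 6*(-8) = -48)
q + d(4, 4)*K = 48/31 + 8*(-48) = 48/31 - 384 = -11856/31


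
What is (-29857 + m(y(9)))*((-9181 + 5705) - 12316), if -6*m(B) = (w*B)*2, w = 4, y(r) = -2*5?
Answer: 471291184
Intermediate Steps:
y(r) = -10
m(B) = -4*B/3 (m(B) = -4*B*2/6 = -4*B/3)
(-29857 + m(y(9)))*((-9181 + 5705) - 12316) = (-29857 - 4/3*(-10))*((-9181 + 5705) - 12316) = (-29857 + 40/3)*(-3476 - 12316) = -89531/3*(-15792) = 471291184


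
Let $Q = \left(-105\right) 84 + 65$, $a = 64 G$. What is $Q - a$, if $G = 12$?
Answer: $-9523$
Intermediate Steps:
$a = 768$ ($a = 64 \cdot 12 = 768$)
$Q = -8755$ ($Q = -8820 + 65 = -8755$)
$Q - a = -8755 - 768 = -9523$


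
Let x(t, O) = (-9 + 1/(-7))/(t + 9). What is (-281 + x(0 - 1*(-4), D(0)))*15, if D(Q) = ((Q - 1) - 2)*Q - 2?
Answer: -384525/91 ≈ -4225.5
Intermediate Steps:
D(Q) = -2 + Q*(-3 + Q) (D(Q) = ((-1 + Q) - 2)*Q - 2 = (-3 + Q)*Q - 2 = Q*(-3 + Q) - 2 = -2 + Q*(-3 + Q))
x(t, O) = -64/(7*(9 + t)) (x(t, O) = (-9 - ⅐)/(9 + t) = -64/(7*(9 + t)))
(-281 + x(0 - 1*(-4), D(0)))*15 = (-281 - 64/(63 + 7*(0 - 1*(-4))))*15 = (-281 - 64/(63 + 7*(0 + 4)))*15 = (-281 - 64/(63 + 7*4))*15 = (-281 - 64/(63 + 28))*15 = (-281 - 64/91)*15 = -25635/91*15 = -384525/91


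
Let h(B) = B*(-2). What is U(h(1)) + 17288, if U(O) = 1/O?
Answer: 34575/2 ≈ 17288.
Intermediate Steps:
h(B) = -2*B
U(h(1)) + 17288 = 1/(-2*1) + 17288 = 1/(-2) + 17288 = -½ + 17288 = 34575/2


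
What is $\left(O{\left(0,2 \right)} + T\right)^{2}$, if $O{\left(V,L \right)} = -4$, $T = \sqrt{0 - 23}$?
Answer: $\left(4 - i \sqrt{23}\right)^{2} \approx -7.0 - 38.367 i$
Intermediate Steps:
$T = i \sqrt{23}$ ($T = \sqrt{-23} = i \sqrt{23} \approx 4.7958 i$)
$\left(O{\left(0,2 \right)} + T\right)^{2} = \left(-4 + i \sqrt{23}\right)^{2}$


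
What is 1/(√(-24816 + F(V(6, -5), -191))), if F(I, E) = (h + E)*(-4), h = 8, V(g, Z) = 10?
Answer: -I*√669/4014 ≈ -0.0064437*I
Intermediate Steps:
F(I, E) = -32 - 4*E (F(I, E) = (8 + E)*(-4) = -32 - 4*E)
1/(√(-24816 + F(V(6, -5), -191))) = 1/(√(-24816 + (-32 - 4*(-191)))) = 1/(√(-24816 + (-32 + 764))) = 1/(√(-24816 + 732)) = 1/(√(-24084)) = 1/(6*I*√669) = -I*√669/4014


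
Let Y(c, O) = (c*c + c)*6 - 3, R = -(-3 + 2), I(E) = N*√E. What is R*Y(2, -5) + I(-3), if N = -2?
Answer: 33 - 2*I*√3 ≈ 33.0 - 3.4641*I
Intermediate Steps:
I(E) = -2*√E
R = 1 (R = -1*(-1) = 1)
Y(c, O) = -3 + 6*c + 6*c² (Y(c, O) = (c² + c)*6 - 3 = (c + c²)*6 - 3 = (6*c + 6*c²) - 3 = -3 + 6*c + 6*c²)
R*Y(2, -5) + I(-3) = 1*(-3 + 6*2 + 6*2²) - 2*I*√3 = 1*(-3 + 12 + 6*4) - 2*I*√3 = 1*(-3 + 12 + 24) - 2*I*√3 = 1*33 - 2*I*√3 = 33 - 2*I*√3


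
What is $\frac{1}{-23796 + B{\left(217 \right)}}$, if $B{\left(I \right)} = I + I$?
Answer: $- \frac{1}{23362} \approx -4.2805 \cdot 10^{-5}$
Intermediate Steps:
$B{\left(I \right)} = 2 I$
$\frac{1}{-23796 + B{\left(217 \right)}} = \frac{1}{-23796 + 2 \cdot 217} = \frac{1}{-23796 + 434} = \frac{1}{-23362} = - \frac{1}{23362}$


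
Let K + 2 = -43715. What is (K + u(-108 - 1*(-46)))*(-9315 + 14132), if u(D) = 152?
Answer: -209852605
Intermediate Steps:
K = -43717 (K = -2 - 43715 = -43717)
(K + u(-108 - 1*(-46)))*(-9315 + 14132) = (-43717 + 152)*(-9315 + 14132) = -43565*4817 = -209852605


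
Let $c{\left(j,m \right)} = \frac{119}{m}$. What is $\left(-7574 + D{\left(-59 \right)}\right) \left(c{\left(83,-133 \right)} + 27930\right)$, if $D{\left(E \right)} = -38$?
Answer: $- \frac{4039330636}{19} \approx -2.126 \cdot 10^{8}$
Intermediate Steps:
$\left(-7574 + D{\left(-59 \right)}\right) \left(c{\left(83,-133 \right)} + 27930\right) = \left(-7574 - 38\right) \left(\frac{119}{-133} + 27930\right) = - 7612 \left(119 \left(- \frac{1}{133}\right) + 27930\right) = - 7612 \left(- \frac{17}{19} + 27930\right) = \left(-7612\right) \frac{530653}{19} = - \frac{4039330636}{19}$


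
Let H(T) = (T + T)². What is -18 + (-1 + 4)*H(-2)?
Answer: 30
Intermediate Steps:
H(T) = 4*T² (H(T) = (2*T)² = 4*T²)
-18 + (-1 + 4)*H(-2) = -18 + (-1 + 4)*(4*(-2)²) = -18 + 3*(4*4) = -18 + 3*16 = -18 + 48 = 30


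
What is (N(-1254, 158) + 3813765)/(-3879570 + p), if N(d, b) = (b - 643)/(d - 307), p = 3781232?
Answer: -2976643825/76752809 ≈ -38.782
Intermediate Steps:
N(d, b) = (-643 + b)/(-307 + d)
(N(-1254, 158) + 3813765)/(-3879570 + p) = ((-643 + 158)/(-307 - 1254) + 3813765)/(-3879570 + 3781232) = (-485/(-1561) + 3813765)/(-98338) = (-1/1561*(-485) + 3813765)*(-1/98338) = (485/1561 + 3813765)*(-1/98338) = (5953287650/1561)*(-1/98338) = -2976643825/76752809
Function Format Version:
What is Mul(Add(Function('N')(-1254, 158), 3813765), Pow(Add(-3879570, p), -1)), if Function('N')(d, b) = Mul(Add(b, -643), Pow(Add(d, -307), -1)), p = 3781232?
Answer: Rational(-2976643825, 76752809) ≈ -38.782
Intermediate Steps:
Function('N')(d, b) = Mul(Pow(Add(-307, d), -1), Add(-643, b)) (Function('N')(d, b) = Mul(Add(-643, b), Pow(Add(-307, d), -1)) = Mul(Pow(Add(-307, d), -1), Add(-643, b)))
Mul(Add(Function('N')(-1254, 158), 3813765), Pow(Add(-3879570, p), -1)) = Mul(Add(Mul(Pow(Add(-307, -1254), -1), Add(-643, 158)), 3813765), Pow(Add(-3879570, 3781232), -1)) = Mul(Add(Mul(Pow(-1561, -1), -485), 3813765), Pow(-98338, -1)) = Mul(Add(Mul(Rational(-1, 1561), -485), 3813765), Rational(-1, 98338)) = Mul(Add(Rational(485, 1561), 3813765), Rational(-1, 98338)) = Mul(Rational(5953287650, 1561), Rational(-1, 98338)) = Rational(-2976643825, 76752809)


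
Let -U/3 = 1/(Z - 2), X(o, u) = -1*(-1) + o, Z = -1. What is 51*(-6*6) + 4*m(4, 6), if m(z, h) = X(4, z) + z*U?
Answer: -1800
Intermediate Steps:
X(o, u) = 1 + o
U = 1 (U = -3/(-1 - 2) = -3/(-3) = -3*(-⅓) = 1)
m(z, h) = 5 + z (m(z, h) = (1 + 4) + z*1 = 5 + z)
51*(-6*6) + 4*m(4, 6) = 51*(-6*6) + 4*(5 + 4) = 51*(-36) + 4*9 = -1836 + 36 = -1800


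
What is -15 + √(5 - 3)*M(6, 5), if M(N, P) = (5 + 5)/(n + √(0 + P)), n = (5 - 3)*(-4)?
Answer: -15 - 80*√2/59 - 10*√10/59 ≈ -17.454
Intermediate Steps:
n = -8 (n = 2*(-4) = -8)
M(N, P) = 10/(-8 + √P) (M(N, P) = (5 + 5)/(-8 + √(0 + P)) = 10/(-8 + √P))
-15 + √(5 - 3)*M(6, 5) = -15 + √(5 - 3)*(10/(-8 + √5)) = -15 + √2*(10/(-8 + √5)) = -15 + 10*√2/(-8 + √5)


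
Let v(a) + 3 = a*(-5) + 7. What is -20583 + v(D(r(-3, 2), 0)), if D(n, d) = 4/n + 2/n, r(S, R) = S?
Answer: -20569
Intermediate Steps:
D(n, d) = 6/n
v(a) = 4 - 5*a (v(a) = -3 + (a*(-5) + 7) = -3 + (-5*a + 7) = -3 + (7 - 5*a) = 4 - 5*a)
-20583 + v(D(r(-3, 2), 0)) = -20583 + (4 - 30/(-3)) = -20583 + (4 - 30*(-1)/3) = -20583 + (4 - 5*(-2)) = -20583 + (4 + 10) = -20583 + 14 = -20569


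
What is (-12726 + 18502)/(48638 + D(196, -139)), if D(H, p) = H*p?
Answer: 152/563 ≈ 0.26998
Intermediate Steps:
(-12726 + 18502)/(48638 + D(196, -139)) = (-12726 + 18502)/(48638 + 196*(-139)) = 5776/(48638 - 27244) = 5776/21394 = 5776*(1/21394) = 152/563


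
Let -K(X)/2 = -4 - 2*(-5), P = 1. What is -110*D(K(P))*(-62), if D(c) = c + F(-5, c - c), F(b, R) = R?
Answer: -81840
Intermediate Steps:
K(X) = -12 (K(X) = -2*(-4 - 2*(-5)) = -2*(-4 + 10) = -2*6 = -12)
D(c) = c (D(c) = c + (c - c) = c + 0 = c)
-110*D(K(P))*(-62) = -110*(-12)*(-62) = 1320*(-62) = -81840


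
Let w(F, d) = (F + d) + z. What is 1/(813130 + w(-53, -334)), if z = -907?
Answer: 1/811836 ≈ 1.2318e-6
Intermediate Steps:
w(F, d) = -907 + F + d (w(F, d) = (F + d) - 907 = -907 + F + d)
1/(813130 + w(-53, -334)) = 1/(813130 + (-907 - 53 - 334)) = 1/(813130 - 1294) = 1/811836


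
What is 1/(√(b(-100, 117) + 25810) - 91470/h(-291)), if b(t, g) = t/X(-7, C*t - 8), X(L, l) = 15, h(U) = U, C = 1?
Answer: 887259/206056961 - 9409*√232230/2060569610 ≈ 0.0021054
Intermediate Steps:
b(t, g) = t/15
1/(√(b(-100, 117) + 25810) - 91470/h(-291)) = 1/(√((1/15)*(-100) + 25810) - 91470/(-291)) = 1/(√(-20/3 + 25810) - 91470*(-1/291)) = 1/(√(77410/3) + 30490/97) = 1/(√232230/3 + 30490/97) = 1/(30490/97 + √232230/3)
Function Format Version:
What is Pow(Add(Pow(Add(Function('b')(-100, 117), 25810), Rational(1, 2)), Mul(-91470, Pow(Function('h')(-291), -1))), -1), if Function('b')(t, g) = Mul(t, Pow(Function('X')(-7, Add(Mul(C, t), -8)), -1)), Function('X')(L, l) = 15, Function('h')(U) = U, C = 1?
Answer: Add(Rational(887259, 206056961), Mul(Rational(-9409, 2060569610), Pow(232230, Rational(1, 2)))) ≈ 0.0021054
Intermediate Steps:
Function('b')(t, g) = Mul(Rational(1, 15), t) (Function('b')(t, g) = Mul(t, Pow(15, -1)) = Mul(t, Rational(1, 15)) = Mul(Rational(1, 15), t))
Pow(Add(Pow(Add(Function('b')(-100, 117), 25810), Rational(1, 2)), Mul(-91470, Pow(Function('h')(-291), -1))), -1) = Pow(Add(Pow(Add(Mul(Rational(1, 15), -100), 25810), Rational(1, 2)), Mul(-91470, Pow(-291, -1))), -1) = Pow(Add(Pow(Add(Rational(-20, 3), 25810), Rational(1, 2)), Mul(-91470, Rational(-1, 291))), -1) = Pow(Add(Pow(Rational(77410, 3), Rational(1, 2)), Rational(30490, 97)), -1) = Pow(Add(Mul(Rational(1, 3), Pow(232230, Rational(1, 2))), Rational(30490, 97)), -1) = Pow(Add(Rational(30490, 97), Mul(Rational(1, 3), Pow(232230, Rational(1, 2)))), -1)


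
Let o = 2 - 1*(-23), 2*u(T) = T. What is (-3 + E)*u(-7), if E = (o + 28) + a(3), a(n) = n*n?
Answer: -413/2 ≈ -206.50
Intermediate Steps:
u(T) = T/2
o = 25 (o = 2 + 23 = 25)
a(n) = n**2
E = 62 (E = (25 + 28) + 3**2 = 53 + 9 = 62)
(-3 + E)*u(-7) = (-3 + 62)*((1/2)*(-7)) = 59*(-7/2) = -413/2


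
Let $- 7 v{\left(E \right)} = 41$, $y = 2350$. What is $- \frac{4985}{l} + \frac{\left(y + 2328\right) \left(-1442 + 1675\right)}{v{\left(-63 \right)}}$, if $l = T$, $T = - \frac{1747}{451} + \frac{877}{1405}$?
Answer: $- \frac{15580346723369}{84419328} \approx -1.8456 \cdot 10^{5}$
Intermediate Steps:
$T = - \frac{2059008}{633655}$ ($T = \left(-1747\right) \frac{1}{451} + 877 \cdot \frac{1}{1405} = - \frac{1747}{451} + \frac{877}{1405} = - \frac{2059008}{633655} \approx -3.2494$)
$v{\left(E \right)} = - \frac{41}{7}$ ($v{\left(E \right)} = \left(- \frac{1}{7}\right) 41 = - \frac{41}{7}$)
$l = - \frac{2059008}{633655} \approx -3.2494$
$- \frac{4985}{l} + \frac{\left(y + 2328\right) \left(-1442 + 1675\right)}{v{\left(-63 \right)}} = - \frac{4985}{- \frac{2059008}{633655}} + \frac{\left(2350 + 2328\right) \left(-1442 + 1675\right)}{- \frac{41}{7}} = \left(-4985\right) \left(- \frac{633655}{2059008}\right) + 4678 \cdot 233 \left(- \frac{7}{41}\right) = \frac{3158770175}{2059008} + 1089974 \left(- \frac{7}{41}\right) = \frac{3158770175}{2059008} - \frac{7629818}{41} = - \frac{15580346723369}{84419328}$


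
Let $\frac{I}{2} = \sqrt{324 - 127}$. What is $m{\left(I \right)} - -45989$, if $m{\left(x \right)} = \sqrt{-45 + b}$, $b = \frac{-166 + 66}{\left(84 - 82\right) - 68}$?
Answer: $45989 + \frac{i \sqrt{47355}}{33} \approx 45989.0 + 6.5943 i$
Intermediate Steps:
$I = 2 \sqrt{197}$ ($I = 2 \sqrt{324 - 127} = 2 \sqrt{197} \approx 28.071$)
$b = \frac{50}{33}$ ($b = - \frac{100}{2 - 68} = - \frac{100}{-66} = \left(-100\right) \left(- \frac{1}{66}\right) = \frac{50}{33} \approx 1.5152$)
$m{\left(x \right)} = \frac{i \sqrt{47355}}{33}$ ($m{\left(x \right)} = \sqrt{-45 + \frac{50}{33}} = \sqrt{- \frac{1435}{33}} = \frac{i \sqrt{47355}}{33}$)
$m{\left(I \right)} - -45989 = \frac{i \sqrt{47355}}{33} - -45989 = \frac{i \sqrt{47355}}{33} + 45989 = 45989 + \frac{i \sqrt{47355}}{33}$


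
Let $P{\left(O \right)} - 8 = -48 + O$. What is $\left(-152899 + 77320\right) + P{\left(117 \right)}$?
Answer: $-75502$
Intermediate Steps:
$P{\left(O \right)} = -40 + O$ ($P{\left(O \right)} = 8 + \left(-48 + O\right) = -40 + O$)
$\left(-152899 + 77320\right) + P{\left(117 \right)} = \left(-152899 + 77320\right) + \left(-40 + 117\right) = -75579 + 77 = -75502$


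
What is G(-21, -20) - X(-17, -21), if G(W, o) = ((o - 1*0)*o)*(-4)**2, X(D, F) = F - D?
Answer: 6404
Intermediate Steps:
G(W, o) = 16*o**2 (G(W, o) = ((o + 0)*o)*16 = (o*o)*16 = o**2*16 = 16*o**2)
G(-21, -20) - X(-17, -21) = 16*(-20)**2 - (-21 - 1*(-17)) = 16*400 - (-21 + 17) = 6400 - 1*(-4) = 6400 + 4 = 6404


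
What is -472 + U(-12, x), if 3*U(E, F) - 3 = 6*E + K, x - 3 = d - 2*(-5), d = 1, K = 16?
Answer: -1469/3 ≈ -489.67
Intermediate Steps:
x = 14 (x = 3 + (1 - 2*(-5)) = 3 + (1 + 10) = 3 + 11 = 14)
U(E, F) = 19/3 + 2*E (U(E, F) = 1 + (6*E + 16)/3 = 1 + (16 + 6*E)/3 = 1 + (16/3 + 2*E) = 19/3 + 2*E)
-472 + U(-12, x) = -472 + (19/3 + 2*(-12)) = -472 + (19/3 - 24) = -472 - 53/3 = -1469/3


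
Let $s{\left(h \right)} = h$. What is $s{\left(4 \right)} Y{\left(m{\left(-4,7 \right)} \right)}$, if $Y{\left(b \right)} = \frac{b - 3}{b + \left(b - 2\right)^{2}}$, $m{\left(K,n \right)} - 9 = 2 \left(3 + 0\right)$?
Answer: $\frac{6}{23} \approx 0.26087$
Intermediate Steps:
$m{\left(K,n \right)} = 15$ ($m{\left(K,n \right)} = 9 + 2 \left(3 + 0\right) = 9 + 2 \cdot 3 = 9 + 6 = 15$)
$Y{\left(b \right)} = \frac{-3 + b}{b + \left(-2 + b\right)^{2}}$
$s{\left(4 \right)} Y{\left(m{\left(-4,7 \right)} \right)} = 4 \frac{-3 + 15}{15 + \left(-2 + 15\right)^{2}} = 4 \frac{1}{15 + 13^{2}} \cdot 12 = 4 \frac{1}{15 + 169} \cdot 12 = 4 \cdot \frac{1}{184} \cdot 12 = 4 \cdot \frac{3}{46} = \frac{6}{23}$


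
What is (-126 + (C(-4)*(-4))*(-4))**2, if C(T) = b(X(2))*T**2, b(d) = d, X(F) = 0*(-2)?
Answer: 15876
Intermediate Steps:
X(F) = 0
C(T) = 0 (C(T) = 0*T**2 = 0)
(-126 + (C(-4)*(-4))*(-4))**2 = (-126 + (0*(-4))*(-4))**2 = (-126 + 0*(-4))**2 = (-126 + 0)**2 = (-126)**2 = 15876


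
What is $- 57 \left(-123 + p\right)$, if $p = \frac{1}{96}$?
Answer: $\frac{224333}{32} \approx 7010.4$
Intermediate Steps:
$p = \frac{1}{96} \approx 0.010417$
$- 57 \left(-123 + p\right) = - 57 \left(-123 + \frac{1}{96}\right) = \left(-57\right) \left(- \frac{11807}{96}\right) = \frac{224333}{32}$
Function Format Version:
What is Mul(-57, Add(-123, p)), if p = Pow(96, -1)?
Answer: Rational(224333, 32) ≈ 7010.4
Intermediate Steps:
p = Rational(1, 96) ≈ 0.010417
Mul(-57, Add(-123, p)) = Mul(-57, Add(-123, Rational(1, 96))) = Mul(-57, Rational(-11807, 96)) = Rational(224333, 32)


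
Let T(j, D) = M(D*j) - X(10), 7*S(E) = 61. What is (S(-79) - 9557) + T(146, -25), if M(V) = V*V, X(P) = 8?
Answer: 93190606/7 ≈ 1.3313e+7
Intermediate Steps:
M(V) = V²
S(E) = 61/7 (S(E) = (⅐)*61 = 61/7)
T(j, D) = -8 + D²*j² (T(j, D) = (D*j)² - 1*8 = D²*j² - 8 = -8 + D²*j²)
(S(-79) - 9557) + T(146, -25) = (61/7 - 9557) + (-8 + (-25)²*146²) = -66838/7 + (-8 + 625*21316) = -66838/7 + (-8 + 13322500) = -66838/7 + 13322492 = 93190606/7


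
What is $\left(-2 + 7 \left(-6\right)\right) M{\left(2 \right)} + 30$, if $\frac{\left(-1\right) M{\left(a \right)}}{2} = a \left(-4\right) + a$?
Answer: $-498$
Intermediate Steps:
$M{\left(a \right)} = 6 a$ ($M{\left(a \right)} = - 2 \left(a \left(-4\right) + a\right) = - 2 \left(- 4 a + a\right) = - 2 \left(- 3 a\right) = 6 a$)
$\left(-2 + 7 \left(-6\right)\right) M{\left(2 \right)} + 30 = \left(-2 + 7 \left(-6\right)\right) 6 \cdot 2 + 30 = \left(-2 - 42\right) 12 + 30 = \left(-44\right) 12 + 30 = -528 + 30 = -498$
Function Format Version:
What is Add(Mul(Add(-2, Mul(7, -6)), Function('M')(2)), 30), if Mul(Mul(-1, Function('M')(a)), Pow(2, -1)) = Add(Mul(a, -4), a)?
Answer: -498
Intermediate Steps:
Function('M')(a) = Mul(6, a) (Function('M')(a) = Mul(-2, Add(Mul(a, -4), a)) = Mul(-2, Add(Mul(-4, a), a)) = Mul(-2, Mul(-3, a)) = Mul(6, a))
Add(Mul(Add(-2, Mul(7, -6)), Function('M')(2)), 30) = Add(Mul(Add(-2, Mul(7, -6)), Mul(6, 2)), 30) = Add(Mul(Add(-2, -42), 12), 30) = Add(Mul(-44, 12), 30) = Add(-528, 30) = -498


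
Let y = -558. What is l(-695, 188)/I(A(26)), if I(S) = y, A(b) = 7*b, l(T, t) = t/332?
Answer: -47/46314 ≈ -0.0010148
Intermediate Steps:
l(T, t) = t/332 (l(T, t) = t*(1/332) = t/332)
I(S) = -558
l(-695, 188)/I(A(26)) = ((1/332)*188)/(-558) = (47/83)*(-1/558) = -47/46314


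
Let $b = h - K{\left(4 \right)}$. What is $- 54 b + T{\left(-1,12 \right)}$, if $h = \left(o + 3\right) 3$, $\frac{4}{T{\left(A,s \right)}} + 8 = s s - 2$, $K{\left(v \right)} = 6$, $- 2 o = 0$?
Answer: $- \frac{10852}{67} \approx -161.97$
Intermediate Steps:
$o = 0$ ($o = \left(- \frac{1}{2}\right) 0 = 0$)
$T{\left(A,s \right)} = \frac{4}{-10 + s^{2}}$ ($T{\left(A,s \right)} = \frac{4}{-8 + \left(s s - 2\right)} = \frac{4}{-8 + \left(s^{2} - 2\right)} = \frac{4}{-8 + \left(-2 + s^{2}\right)} = \frac{4}{-10 + s^{2}}$)
$h = 9$ ($h = \left(0 + 3\right) 3 = 3 \cdot 3 = 9$)
$b = 3$ ($b = 9 - 6 = 3$)
$- 54 b + T{\left(-1,12 \right)} = \left(-54\right) 3 + \frac{4}{-10 + 12^{2}} = -162 + \frac{4}{-10 + 144} = -162 + \frac{4}{134} = -162 + 4 \cdot \frac{1}{134} = -162 + \frac{2}{67} = - \frac{10852}{67}$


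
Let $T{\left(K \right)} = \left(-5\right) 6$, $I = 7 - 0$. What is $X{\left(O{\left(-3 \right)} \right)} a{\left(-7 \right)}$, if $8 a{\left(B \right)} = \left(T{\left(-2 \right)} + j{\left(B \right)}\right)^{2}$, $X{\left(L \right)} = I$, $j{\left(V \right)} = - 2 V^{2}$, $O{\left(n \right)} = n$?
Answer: $14336$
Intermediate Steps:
$I = 7$ ($I = 7 + 0 = 7$)
$T{\left(K \right)} = -30$
$X{\left(L \right)} = 7$
$a{\left(B \right)} = \frac{\left(-30 - 2 B^{2}\right)^{2}}{8}$
$X{\left(O{\left(-3 \right)} \right)} a{\left(-7 \right)} = 7 \frac{\left(15 + \left(-7\right)^{2}\right)^{2}}{2} = 7 \frac{\left(15 + 49\right)^{2}}{2} = 7 \frac{64^{2}}{2} = 7 \cdot \frac{1}{2} \cdot 4096 = 7 \cdot 2048 = 14336$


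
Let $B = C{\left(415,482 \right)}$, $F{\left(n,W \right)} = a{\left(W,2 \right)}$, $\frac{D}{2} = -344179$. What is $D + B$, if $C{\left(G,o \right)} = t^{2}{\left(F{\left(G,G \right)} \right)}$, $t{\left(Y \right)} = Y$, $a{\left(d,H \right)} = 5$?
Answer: $-688333$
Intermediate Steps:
$D = -688358$ ($D = 2 \left(-344179\right) = -688358$)
$F{\left(n,W \right)} = 5$
$C{\left(G,o \right)} = 25$ ($C{\left(G,o \right)} = 5^{2} = 25$)
$B = 25$
$D + B = -688358 + 25 = -688333$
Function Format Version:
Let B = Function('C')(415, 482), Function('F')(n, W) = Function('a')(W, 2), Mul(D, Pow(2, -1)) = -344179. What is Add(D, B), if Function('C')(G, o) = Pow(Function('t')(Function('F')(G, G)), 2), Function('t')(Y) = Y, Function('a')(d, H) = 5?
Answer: -688333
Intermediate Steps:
D = -688358 (D = Mul(2, -344179) = -688358)
Function('F')(n, W) = 5
Function('C')(G, o) = 25 (Function('C')(G, o) = Pow(5, 2) = 25)
B = 25
Add(D, B) = Add(-688358, 25) = -688333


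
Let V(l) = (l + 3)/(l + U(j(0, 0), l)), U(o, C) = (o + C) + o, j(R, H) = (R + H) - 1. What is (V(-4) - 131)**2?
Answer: 1713481/100 ≈ 17135.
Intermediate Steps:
j(R, H) = -1 + H + R (j(R, H) = (H + R) - 1 = -1 + H + R)
U(o, C) = C + 2*o (U(o, C) = (C + o) + o = C + 2*o)
V(l) = (3 + l)/(-2 + 2*l) (V(l) = (l + 3)/(l + (l + 2*(-1 + 0 + 0))) = (3 + l)/(l + (l + 2*(-1))) = (3 + l)/(l + (l - 2)) = (3 + l)/(l + (-2 + l)) = (3 + l)/(-2 + 2*l))
(V(-4) - 131)**2 = ((3 - 4)/(2*(-1 - 4)) - 131)**2 = ((1/2)*(-1)/(-5) - 131)**2 = ((1/2)*(-1/5)*(-1) - 131)**2 = (1/10 - 131)**2 = (-1309/10)**2 = 1713481/100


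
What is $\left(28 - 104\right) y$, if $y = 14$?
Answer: $-1064$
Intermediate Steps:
$\left(28 - 104\right) y = \left(28 - 104\right) 14 = \left(-76\right) 14 = -1064$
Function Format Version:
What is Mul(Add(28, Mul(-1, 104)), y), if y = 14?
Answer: -1064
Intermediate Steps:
Mul(Add(28, Mul(-1, 104)), y) = Mul(Add(28, Mul(-1, 104)), 14) = Mul(Add(28, -104), 14) = Mul(-76, 14) = -1064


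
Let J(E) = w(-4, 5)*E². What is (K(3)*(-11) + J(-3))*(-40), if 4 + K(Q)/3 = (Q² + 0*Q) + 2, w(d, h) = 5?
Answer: 7440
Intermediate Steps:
K(Q) = -6 + 3*Q² (K(Q) = -12 + 3*((Q² + 0*Q) + 2) = -12 + 3*((Q² + 0) + 2) = -12 + 3*(Q² + 2) = -12 + 3*(2 + Q²) = -12 + (6 + 3*Q²) = -6 + 3*Q²)
J(E) = 5*E²
(K(3)*(-11) + J(-3))*(-40) = ((-6 + 3*3²)*(-11) + 5*(-3)²)*(-40) = ((-6 + 3*9)*(-11) + 5*9)*(-40) = ((-6 + 27)*(-11) + 45)*(-40) = (21*(-11) + 45)*(-40) = (-231 + 45)*(-40) = -186*(-40) = 7440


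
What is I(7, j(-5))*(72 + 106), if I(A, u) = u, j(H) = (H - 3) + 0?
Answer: -1424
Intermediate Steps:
j(H) = -3 + H (j(H) = (-3 + H) + 0 = -3 + H)
I(7, j(-5))*(72 + 106) = (-3 - 5)*(72 + 106) = -8*178 = -1424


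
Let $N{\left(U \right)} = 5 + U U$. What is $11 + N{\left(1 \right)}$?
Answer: $17$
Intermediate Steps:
$N{\left(U \right)} = 5 + U^{2}$
$11 + N{\left(1 \right)} = 11 + \left(5 + 1^{2}\right) = 11 + \left(5 + 1\right) = 11 + 6 = 17$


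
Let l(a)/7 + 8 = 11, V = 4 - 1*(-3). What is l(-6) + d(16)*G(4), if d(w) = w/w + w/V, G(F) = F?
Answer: 239/7 ≈ 34.143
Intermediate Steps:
V = 7 (V = 4 + 3 = 7)
l(a) = 21 (l(a) = -56 + 7*11 = -56 + 77 = 21)
d(w) = 1 + w/7 (d(w) = w/w + w/7 = 1 + w*(⅐) = 1 + w/7)
l(-6) + d(16)*G(4) = 21 + (1 + (⅐)*16)*4 = 21 + (1 + 16/7)*4 = 21 + (23/7)*4 = 21 + 92/7 = 239/7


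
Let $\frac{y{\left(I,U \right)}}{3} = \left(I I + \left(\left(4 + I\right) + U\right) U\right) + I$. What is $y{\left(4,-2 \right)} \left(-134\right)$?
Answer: $-3216$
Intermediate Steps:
$y{\left(I,U \right)} = 3 I + 3 I^{2} + 3 U \left(4 + I + U\right)$ ($y{\left(I,U \right)} = 3 \left(\left(I I + \left(\left(4 + I\right) + U\right) U\right) + I\right) = 3 \left(\left(I^{2} + \left(4 + I + U\right) U\right) + I\right) = 3 \left(\left(I^{2} + U \left(4 + I + U\right)\right) + I\right) = 3 \left(I + I^{2} + U \left(4 + I + U\right)\right) = 3 I + 3 I^{2} + 3 U \left(4 + I + U\right)$)
$y{\left(4,-2 \right)} \left(-134\right) = \left(3 \cdot 4 + 3 \cdot 4^{2} + 3 \left(-2\right)^{2} + 12 \left(-2\right) + 3 \cdot 4 \left(-2\right)\right) \left(-134\right) = \left(12 + 3 \cdot 16 + 3 \cdot 4 - 24 - 24\right) \left(-134\right) = \left(12 + 48 + 12 - 24 - 24\right) \left(-134\right) = 24 \left(-134\right) = -3216$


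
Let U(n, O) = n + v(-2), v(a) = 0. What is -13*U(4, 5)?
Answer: -52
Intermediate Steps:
U(n, O) = n (U(n, O) = n + 0 = n)
-13*U(4, 5) = -13*4 = -52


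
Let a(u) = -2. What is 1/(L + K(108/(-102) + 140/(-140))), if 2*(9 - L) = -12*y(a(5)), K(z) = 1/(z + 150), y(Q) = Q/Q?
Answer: 2515/37742 ≈ 0.066637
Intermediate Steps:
y(Q) = 1
K(z) = 1/(150 + z)
L = 15 (L = 9 - (-6) = 9 - ½*(-12) = 9 + 6 = 15)
1/(L + K(108/(-102) + 140/(-140))) = 1/(15 + 1/(150 + (108/(-102) + 140/(-140)))) = 1/(15 + 1/(150 + (108*(-1/102) + 140*(-1/140)))) = 1/(15 + 1/(150 + (-18/17 - 1))) = 1/(15 + 1/(150 - 35/17)) = 1/(15 + 1/(2515/17)) = 1/(15 + 17/2515) = 1/(37742/2515) = 2515/37742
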